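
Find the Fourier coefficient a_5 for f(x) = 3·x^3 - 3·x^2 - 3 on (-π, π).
a_5 = (1/π) ∫_{-π}^{π} f(x)·cos(5x) dx.
Evaluate the integral (use parity and integration by parts as needed): a_5 = 12/25.

Final answer: 12/25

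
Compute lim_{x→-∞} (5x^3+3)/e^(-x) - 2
The quotient is an ∞/∞ indeterminate form as x → -∞.
Compare growth rates of the dominant terms (exponentials ≫ polynomials ≫ logarithms), or apply L'Hôpital's rule; the quotient → 0.
Adding the constant: 0 - 2 = -2. Limit = -2.

Final answer: -2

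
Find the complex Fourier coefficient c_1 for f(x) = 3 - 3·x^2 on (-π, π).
Compute the real Fourier coefficients first: a_1 = 12, b_1 = 0.
Then c_1 = (a_1 − i·b_1)/2 = 6.

Final answer: 6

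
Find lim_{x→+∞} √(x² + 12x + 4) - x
As x → +∞: multiply by the conjugate to get (12x+4)/(√(x²+12x+4)+x); the denominator ~ 2x, so the limit is 12/2 = 6.
Limit = 6.

Final answer: 6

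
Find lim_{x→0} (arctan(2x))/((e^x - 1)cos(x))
Both numerator and denominator → 0 as x → 0; this is a 0/0 indeterminate form.
Expand each to leading order near x = 0: numerator ~ 2·x, denominator ~ x.
The limit of the ratio is 2.

Final answer: 2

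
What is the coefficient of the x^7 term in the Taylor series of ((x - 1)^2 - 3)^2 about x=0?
Expand to order 7: ((x - 1)^2 - 3)^2 = x^4 - 4·x^3 + 8·x + 4 + O(x^8).
The coefficient of x^7 is 0.

Final answer: 0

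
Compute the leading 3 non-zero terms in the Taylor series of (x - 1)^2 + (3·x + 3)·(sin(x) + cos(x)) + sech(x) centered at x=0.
2·x^2 + 4·x + 5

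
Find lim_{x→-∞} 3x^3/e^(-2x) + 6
The quotient is an ∞/∞ indeterminate form as x → -∞.
Compare growth rates of the dominant terms (exponentials ≫ polynomials ≫ logarithms), or apply L'Hôpital's rule; the quotient → 0.
Adding the constant: 0 + 6 = 6. Limit = 6.

Final answer: 6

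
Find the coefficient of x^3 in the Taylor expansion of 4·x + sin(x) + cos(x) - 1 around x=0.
Expand to order 3: 4·x + sin(x) + cos(x) - 1 = -x^3/6 - x^2/2 + 5·x + O(x^4).
The coefficient of x^3 is -1/6.

Final answer: -1/6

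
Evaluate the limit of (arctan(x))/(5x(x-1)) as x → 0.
Both numerator and denominator → 0 as x → 0; this is a 0/0 indeterminate form.
Expand each to leading order near x = 0: numerator ~ x, denominator ~ -5·x.
The limit of the ratio is -1/5.

Final answer: -1/5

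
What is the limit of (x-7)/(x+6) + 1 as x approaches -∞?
Evaluate the dominant behaviour as x → -∞; each term tends to a finite value or vanishes.
Limit = 2.

Final answer: 2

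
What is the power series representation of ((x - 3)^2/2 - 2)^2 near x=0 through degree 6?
x^4/4 - 3·x^3 + 23·x^2/2 - 15·x + 25/4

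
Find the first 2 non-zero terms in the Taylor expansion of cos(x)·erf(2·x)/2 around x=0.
-11·x^3/(3·√(π)) + 2·x/√(π)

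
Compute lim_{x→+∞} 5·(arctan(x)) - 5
Evaluate the dominant behaviour as x → +∞; each term tends to a finite value or vanishes.
Limit = -5 + 5·π/2.

Final answer: -5 + 5·π/2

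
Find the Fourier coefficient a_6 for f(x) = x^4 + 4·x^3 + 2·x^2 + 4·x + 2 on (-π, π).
a_6 = (1/π) ∫_{-π}^{π} f(x)·cos(6x) dx.
Evaluate the integral (use parity and integration by parts as needed): a_6 = 5/27 + 2·π^2/9.

Final answer: 5/27 + 2·π^2/9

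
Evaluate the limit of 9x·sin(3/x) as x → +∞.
As x → +∞: let u = 3/x → 0⁺; then 9·x·sin(3/x) = 9·3·sin(u)/u → 9·3·1 = 27.
Limit = 27.

Final answer: 27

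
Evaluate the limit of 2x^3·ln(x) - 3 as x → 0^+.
The product is a 0·∞ indeterminate form at x → 0⁺.
Rewrite the product as 2·ln(x) / x^(-3) and apply L'Hôpital, or use the standard hierarchy x^(-3) ≫ |ln x| as x → 0⁺.
The indeterminate product → 0, so the limit = -3.

Final answer: -3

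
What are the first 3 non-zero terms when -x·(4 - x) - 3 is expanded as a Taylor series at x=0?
x^2 - 4·x - 3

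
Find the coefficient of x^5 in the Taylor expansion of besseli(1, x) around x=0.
Expand to order 5: besseli(1, x) = x^5/384 + x^3/16 + x/2 + O(x^6).
The coefficient of x^5 is 1/384.

Final answer: 1/384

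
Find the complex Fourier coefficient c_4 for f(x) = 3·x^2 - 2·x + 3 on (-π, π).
Compute the real Fourier coefficients first: a_4 = 3/4, b_4 = 1.
Then c_4 = (a_4 − i·b_4)/2 = 3/8 - i/2.

Final answer: 3/8 - i/2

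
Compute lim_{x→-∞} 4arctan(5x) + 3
Evaluate the dominant behaviour as x → -∞; each term tends to a finite value or vanishes.
Limit = 3 - 2·π.

Final answer: 3 - 2·π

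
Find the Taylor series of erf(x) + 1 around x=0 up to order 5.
x^5/(5·√(π)) - 2·x^3/(3·√(π)) + 2·x/√(π) + 1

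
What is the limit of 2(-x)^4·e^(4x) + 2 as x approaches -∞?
The product is a 0·∞ indeterminate form at x → -∞.
Rewrite the product as 2(-x)^4 / e^(-4x) (an ∞/∞ form) and apply L'Hôpital, or use the standard hierarchy e^(4|x|) ≫ |(-x)^4| as x → -∞.
The indeterminate product → 0, so the limit = 2.

Final answer: 2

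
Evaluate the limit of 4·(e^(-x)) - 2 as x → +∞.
Evaluate the dominant behaviour as x → +∞; each term tends to a finite value or vanishes.
Limit = -2.

Final answer: -2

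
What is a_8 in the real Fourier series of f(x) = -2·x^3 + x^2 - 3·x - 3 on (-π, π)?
a_8 = (1/π) ∫_{-π}^{π} f(x)·cos(8x) dx.
Evaluate the integral (use parity and integration by parts as needed): a_8 = 1/16.

Final answer: 1/16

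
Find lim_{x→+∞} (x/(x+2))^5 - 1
As x → +∞: x/(x+2) = 1/(1 + 2/x) → 1, and the 5th power of a limit-1 base also → 1; with the additive constant, 1 - 1 = 0.
Limit = 0.

Final answer: 0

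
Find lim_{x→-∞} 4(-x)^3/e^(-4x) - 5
The quotient is an ∞/∞ indeterminate form as x → -∞.
Compare growth rates of the dominant terms (exponentials ≫ polynomials ≫ logarithms), or apply L'Hôpital's rule; the quotient → 0.
Adding the constant: 0 - 5 = -5. Limit = -5.

Final answer: -5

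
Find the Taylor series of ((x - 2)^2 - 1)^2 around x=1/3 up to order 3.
256/81 - 320·(x - 1/3)/27 + 44·(x - 1/3)^2/3 - 20·(x - 1/3)^3/3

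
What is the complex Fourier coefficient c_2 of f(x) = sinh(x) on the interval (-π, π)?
Compute the real Fourier coefficients first: a_2 = 0, b_2 = -4·sinh(π)/(5·π).
Then c_2 = (a_2 − i·b_2)/2 = 2·i·sinh(π)/(5·π).

Final answer: 2·i·sinh(π)/(5·π)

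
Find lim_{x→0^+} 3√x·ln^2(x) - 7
The product is a 0·∞ indeterminate form at x → 0⁺.
Rewrite the product as 3·ln^2(x) / x^(-1/2) and apply L'Hôpital, or use the standard hierarchy x^(-1/2) ≫ |ln x|^2 as x → 0⁺.
The indeterminate product → 0, so the limit = -7.

Final answer: -7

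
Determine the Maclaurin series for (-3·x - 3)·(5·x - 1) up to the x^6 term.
-15·x^2 - 12·x + 3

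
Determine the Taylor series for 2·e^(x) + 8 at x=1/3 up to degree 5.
2·e^(1/3) + 8 + 2·e^(1/3)·(x - 1/3) + e^(1/3)·(x - 1/3)^2 + e^(1/3)·(x - 1/3)^3/3 + e^(1/3)·(x - 1/3)^4/12 + e^(1/3)·(x - 1/3)^5/60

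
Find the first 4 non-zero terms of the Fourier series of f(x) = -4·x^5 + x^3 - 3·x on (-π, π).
(-978 - 8·π^4 + 162·π^2)·sin(x) + (-21·π^2 + 69/2 + 4·π^4)·sin(2·x) + (-8·π^4/3 - 518/81 + 178·π^2/27)·sin(3·x) + (-3·π^2 + 21/8 + 2·π^4)·sin(4·x)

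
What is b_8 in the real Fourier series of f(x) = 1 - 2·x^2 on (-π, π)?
b_8 = (1/π) ∫_{-π}^{π} f(x)·sin(8x) dx.
Evaluate the integral (use parity and integration by parts as needed): b_8 = 0.

Final answer: 0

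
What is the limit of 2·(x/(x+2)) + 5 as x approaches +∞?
Evaluate the dominant behaviour as x → +∞; each term tends to a finite value or vanishes.
Limit = 7.

Final answer: 7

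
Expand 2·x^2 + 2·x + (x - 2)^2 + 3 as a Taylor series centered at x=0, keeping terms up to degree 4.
3·x^2 - 2·x + 7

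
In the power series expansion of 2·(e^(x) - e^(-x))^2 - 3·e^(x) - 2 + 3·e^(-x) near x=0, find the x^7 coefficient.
Expand to order 7: 2·(e^(x) - e^(-x))^2 - 3·e^(x) - 2 + 3·e^(-x) = -x^7/840 + 16·x^6/45 - x^5/20 + 8·x^4/3 - x^3 + 8·x^2 - 6·x - 2 + O(x^8).
The coefficient of x^7 is -1/840.

Final answer: -1/840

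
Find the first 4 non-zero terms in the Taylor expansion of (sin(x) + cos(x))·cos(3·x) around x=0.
-14·x^3/3 - 5·x^2 + x + 1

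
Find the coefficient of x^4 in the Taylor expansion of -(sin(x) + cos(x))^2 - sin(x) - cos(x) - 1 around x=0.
Expand to order 4: -(sin(x) + cos(x))^2 - sin(x) - cos(x) - 1 = -x^4/24 + 3·x^3/2 + x^2/2 - 3·x - 3 + O(x^5).
The coefficient of x^4 is -1/24.

Final answer: -1/24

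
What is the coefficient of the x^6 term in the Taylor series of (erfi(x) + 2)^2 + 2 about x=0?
Expand to order 6: (erfi(x) + 2)^2 + 2 = 56·x^6/(45·π) + 4·x^5/(5·√(π)) + 8·x^4/(3·π) + 8·x^3/(3·√(π)) + 4·x^2/π + 8·x/√(π) + 6 + O(x^7).
The coefficient of x^6 is 56/(45·π).

Final answer: 56/(45·π)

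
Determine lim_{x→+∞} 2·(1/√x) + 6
Evaluate the dominant behaviour as x → +∞; each term tends to a finite value or vanishes.
Limit = 6.

Final answer: 6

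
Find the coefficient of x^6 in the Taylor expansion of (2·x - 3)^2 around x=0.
Expand to order 6: (2·x - 3)^2 = 4·x^2 - 12·x + 9 + O(x^7).
The coefficient of x^6 is 0.

Final answer: 0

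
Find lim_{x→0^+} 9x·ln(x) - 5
The product is a 0·∞ indeterminate form at x → 0⁺.
Rewrite the product as 9·ln(x) / x^(-1) and apply L'Hôpital, or use the standard hierarchy x^(-1) ≫ |ln x| as x → 0⁺.
The indeterminate product → 0, so the limit = -5.

Final answer: -5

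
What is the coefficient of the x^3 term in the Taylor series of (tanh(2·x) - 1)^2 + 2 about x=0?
Expand to order 3: (tanh(2·x) - 1)^2 + 2 = 16·x^3/3 + 4·x^2 - 4·x + 3 + O(x^4).
The coefficient of x^3 is 16/3.

Final answer: 16/3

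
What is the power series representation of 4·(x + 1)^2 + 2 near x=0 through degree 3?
4·x^2 + 8·x + 6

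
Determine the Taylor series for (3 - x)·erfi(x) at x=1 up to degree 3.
2·erfi(1) + (-√(π)·erfi(1) + 4·e)·(x - 1)/√(π) + 2·e·(x - 1)^2/√(π) + 2·e·(x - 1)^3/√(π)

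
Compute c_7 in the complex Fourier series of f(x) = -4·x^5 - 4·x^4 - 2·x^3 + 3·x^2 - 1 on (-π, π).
Compute the real Fourier coefficients first: a_7 = -780/2401 + 32·π^2/49, b_7 = -8·π^4/7 - 36·π^2/343 + 216/16807.
Then c_7 = (a_7 − i·b_7)/2 = -390/2401 + 16·π^2/49 - 108·i/16807 + 18·i·π^2/343 + 4·i·π^4/7.

Final answer: -390/2401 + 16·π^2/49 - 108·i/16807 + 18·i·π^2/343 + 4·i·π^4/7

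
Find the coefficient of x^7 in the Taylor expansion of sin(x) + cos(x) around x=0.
Expand to order 7: sin(x) + cos(x) = -x^7/5040 - x^6/720 + x^5/120 + x^4/24 - x^3/6 - x^2/2 + x + 1 + O(x^8).
The coefficient of x^7 is -1/5040.

Final answer: -1/5040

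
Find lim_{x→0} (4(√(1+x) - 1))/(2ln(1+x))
Both numerator and denominator → 0 as x → 0; this is a 0/0 indeterminate form.
Expand each to leading order near x = 0: numerator ~ 2·x, denominator ~ 2·x.
The limit of the ratio is 1.

Final answer: 1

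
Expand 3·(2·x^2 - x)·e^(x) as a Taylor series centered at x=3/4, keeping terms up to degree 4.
9·e^(3/4)/8 + 57·e^(3/4)·(x - 3/4)/8 + 201·e^(3/4)·(x - 3/4)^2/16 + 147·e^(3/4)·(x - 3/4)^3/16 + 259·e^(3/4)·(x - 3/4)^4/64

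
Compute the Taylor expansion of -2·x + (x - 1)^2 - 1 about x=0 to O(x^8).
x^2 - 4·x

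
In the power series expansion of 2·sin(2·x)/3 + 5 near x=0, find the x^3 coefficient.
Expand to order 3: 2·sin(2·x)/3 + 5 = -8·x^3/9 + 4·x/3 + 5 + O(x^4).
The coefficient of x^3 is -8/9.

Final answer: -8/9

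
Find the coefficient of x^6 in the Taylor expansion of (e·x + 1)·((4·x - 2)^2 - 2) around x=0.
Expand to order 6: (e·x + 1)·((4·x - 2)^2 - 2) = 16·e·x^3 + x^2·(16 - 16·e) + x·(-16 + 2·e) + 2 + O(x^7).
The coefficient of x^6 is 0.

Final answer: 0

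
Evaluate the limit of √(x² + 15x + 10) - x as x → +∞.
As x → +∞: multiply by the conjugate to get (15x+10)/(√(x²+15x+10)+x); the denominator ~ 2x, so the limit is 15/2.
Limit = 15/2.

Final answer: 15/2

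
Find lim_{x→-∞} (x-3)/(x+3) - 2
Evaluate the dominant behaviour as x → -∞; each term tends to a finite value or vanishes.
Limit = -1.

Final answer: -1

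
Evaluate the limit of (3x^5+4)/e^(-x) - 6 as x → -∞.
The quotient is an ∞/∞ indeterminate form as x → -∞.
Compare growth rates of the dominant terms (exponentials ≫ polynomials ≫ logarithms), or apply L'Hôpital's rule; the quotient → 0.
Adding the constant: 0 - 6 = -6. Limit = -6.

Final answer: -6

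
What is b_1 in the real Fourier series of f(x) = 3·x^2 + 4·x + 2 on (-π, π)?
b_1 = (1/π) ∫_{-π}^{π} f(x)·sin(1x) dx.
Evaluate the integral (use parity and integration by parts as needed): b_1 = 8.

Final answer: 8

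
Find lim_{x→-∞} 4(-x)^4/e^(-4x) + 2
The quotient is an ∞/∞ indeterminate form as x → -∞.
Compare growth rates of the dominant terms (exponentials ≫ polynomials ≫ logarithms), or apply L'Hôpital's rule; the quotient → 0.
Adding the constant: 0 + 2 = 2. Limit = 2.

Final answer: 2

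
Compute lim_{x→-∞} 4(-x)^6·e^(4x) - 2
The product is a 0·∞ indeterminate form at x → -∞.
Rewrite the product as 4(-x)^6 / e^(-4x) (an ∞/∞ form) and apply L'Hôpital, or use the standard hierarchy e^(4|x|) ≫ |(-x)^6| as x → -∞.
The indeterminate product → 0, so the limit = -2.

Final answer: -2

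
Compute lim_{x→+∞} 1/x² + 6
Evaluate the dominant behaviour as x → +∞; each term tends to a finite value or vanishes.
Limit = 6.

Final answer: 6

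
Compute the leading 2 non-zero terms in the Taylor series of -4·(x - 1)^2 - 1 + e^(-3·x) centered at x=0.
5·x - 4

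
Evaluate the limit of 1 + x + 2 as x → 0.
Direct substitution at x = 0 gives 3.

Final answer: 3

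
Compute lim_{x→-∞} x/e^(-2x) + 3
The quotient is an ∞/∞ indeterminate form as x → -∞.
Compare growth rates of the dominant terms (exponentials ≫ polynomials ≫ logarithms), or apply L'Hôpital's rule; the quotient → 0.
Adding the constant: 0 + 3 = 3. Limit = 3.

Final answer: 3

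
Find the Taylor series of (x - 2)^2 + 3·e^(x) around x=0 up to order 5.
x^5/40 + x^4/8 + x^3/2 + 5·x^2/2 - x + 7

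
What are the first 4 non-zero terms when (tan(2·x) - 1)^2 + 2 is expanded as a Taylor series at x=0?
-16·x^3/3 + 4·x^2 - 4·x + 3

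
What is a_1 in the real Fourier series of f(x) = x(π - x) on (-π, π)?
a_1 = (1/π) ∫_{-π}^{π} f(x)·cos(1x) dx.
Evaluate the integral (use parity and integration by parts as needed): a_1 = 4.

Final answer: 4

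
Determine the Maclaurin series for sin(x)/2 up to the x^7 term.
-x^7/10080 + x^5/240 - x^3/12 + x/2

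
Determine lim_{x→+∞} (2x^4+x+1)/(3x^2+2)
This is an ∞/∞ indeterminate form as x → +∞.
Divide numerator and denominator by x^4 and let the lower-order terms vanish; the numerator's degree 4 exceeds the denominator's degree 2, so the quotient diverges.
Limit = ∞.

Final answer: ∞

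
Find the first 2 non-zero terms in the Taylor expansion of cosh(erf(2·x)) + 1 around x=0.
8·x^2/π + 2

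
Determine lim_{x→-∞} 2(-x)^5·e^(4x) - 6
The product is a 0·∞ indeterminate form at x → -∞.
Rewrite the product as 2(-x)^5 / e^(-4x) (an ∞/∞ form) and apply L'Hôpital, or use the standard hierarchy e^(4|x|) ≫ |(-x)^5| as x → -∞.
The indeterminate product → 0, so the limit = -6.

Final answer: -6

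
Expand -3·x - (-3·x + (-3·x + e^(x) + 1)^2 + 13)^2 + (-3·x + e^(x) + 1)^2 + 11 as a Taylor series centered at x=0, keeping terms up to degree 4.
-685·x^4/12 + 176·x^3 - 319·x^2 + 363·x - 274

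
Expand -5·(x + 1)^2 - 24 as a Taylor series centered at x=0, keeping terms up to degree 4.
-5·x^2 - 10·x - 29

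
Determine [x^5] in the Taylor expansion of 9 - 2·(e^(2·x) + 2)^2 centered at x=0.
Expand to order 5: 9 - 2·(e^(2·x) + 2)^2 = -96·x^5/5 - 80·x^4/3 - 32·x^3 - 32·x^2 - 24·x - 9 + O(x^6).
The coefficient of x^5 is -96/5.

Final answer: -96/5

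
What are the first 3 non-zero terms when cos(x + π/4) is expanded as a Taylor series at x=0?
-√(2)·x^2/4 - √(2)·x/2 + √(2)/2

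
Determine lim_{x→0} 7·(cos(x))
Direct substitution at x = 0 gives 7.

Final answer: 7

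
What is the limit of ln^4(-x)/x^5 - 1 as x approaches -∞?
The quotient is an ∞/∞ indeterminate form as x → -∞.
Compare growth rates of the dominant terms (exponentials ≫ polynomials ≫ logarithms), or apply L'Hôpital's rule; the quotient → 0.
Adding the constant: 0 - 1 = -1. Limit = -1.

Final answer: -1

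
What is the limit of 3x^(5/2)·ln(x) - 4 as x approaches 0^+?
The product is a 0·∞ indeterminate form at x → 0⁺.
Rewrite the product as 3·ln(x) / x^(-5/2) and apply L'Hôpital, or use the standard hierarchy x^(-5/2) ≫ |ln x| as x → 0⁺.
The indeterminate product → 0, so the limit = -4.

Final answer: -4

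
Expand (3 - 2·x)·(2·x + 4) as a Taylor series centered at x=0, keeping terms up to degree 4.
-4·x^2 - 2·x + 12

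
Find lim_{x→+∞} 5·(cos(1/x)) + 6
Evaluate the dominant behaviour as x → +∞; each term tends to a finite value or vanishes.
Limit = 11.

Final answer: 11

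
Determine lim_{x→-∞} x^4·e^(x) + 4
The product is a 0·∞ indeterminate form at x → -∞.
Rewrite the product as x^4 / e^(-x) (an ∞/∞ form) and apply L'Hôpital, or use the standard hierarchy e^(|x|) ≫ |x^4| as x → -∞.
The indeterminate product → 0, so the limit = 4.

Final answer: 4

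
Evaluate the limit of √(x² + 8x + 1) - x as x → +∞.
This is an ∞ − ∞ indeterminate form.
Multiply and divide by the conjugate √(x²+8x + 1) + x; the x² terms cancel, leaving (8x + 1)/(√(x²+8x + 1)+x) → 8/2 = 4.
Limit = 4.

Final answer: 4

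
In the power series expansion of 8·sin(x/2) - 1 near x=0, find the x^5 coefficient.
Expand to order 5: 8·sin(x/2) - 1 = x^5/480 - x^3/6 + 4·x - 1 + O(x^6).
The coefficient of x^5 is 1/480.

Final answer: 1/480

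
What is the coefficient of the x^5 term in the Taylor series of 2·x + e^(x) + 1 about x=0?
Expand to order 5: 2·x + e^(x) + 1 = x^5/120 + x^4/24 + x^3/6 + x^2/2 + 3·x + 2 + O(x^6).
The coefficient of x^5 is 1/120.

Final answer: 1/120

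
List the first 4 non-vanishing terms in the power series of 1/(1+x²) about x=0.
-x^6 + x^4 - x^2 + 1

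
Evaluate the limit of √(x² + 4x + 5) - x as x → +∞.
This is an ∞ − ∞ indeterminate form.
Multiply and divide by the conjugate √(x²+4x + 5) + x; the x² terms cancel, leaving (4x + 5)/(√(x²+4x + 5)+x) → 4/2 = 2.
Limit = 2.

Final answer: 2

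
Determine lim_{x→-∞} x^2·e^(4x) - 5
The product is a 0·∞ indeterminate form at x → -∞.
Rewrite the product as x^2 / e^(-4x) (an ∞/∞ form) and apply L'Hôpital, or use the standard hierarchy e^(4|x|) ≫ |x^2| as x → -∞.
The indeterminate product → 0, so the limit = -5.

Final answer: -5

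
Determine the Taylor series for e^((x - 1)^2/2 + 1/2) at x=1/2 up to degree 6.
e^(5/8) - e^(5/8)·(x - 1/2)/2 + 5·e^(5/8)·(x - 1/2)^2/8 - 13·e^(5/8)·(x - 1/2)^3/48 + 73·e^(5/8)·(x - 1/2)^4/384 - 281·e^(5/8)·(x - 1/2)^5/3840 + 1741·e^(5/8)·(x - 1/2)^6/46080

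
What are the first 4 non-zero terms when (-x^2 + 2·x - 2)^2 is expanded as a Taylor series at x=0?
-4·x^3 + 8·x^2 - 8·x + 4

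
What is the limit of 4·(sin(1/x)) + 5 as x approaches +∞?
Evaluate the dominant behaviour as x → +∞; each term tends to a finite value or vanishes.
Limit = 5.

Final answer: 5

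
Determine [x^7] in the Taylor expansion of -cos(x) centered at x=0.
Expand to order 7: -cos(x) = x^6/720 - x^4/24 + x^2/2 - 1 + O(x^8).
The coefficient of x^7 is 0.

Final answer: 0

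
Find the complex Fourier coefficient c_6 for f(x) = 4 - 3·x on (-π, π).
Compute the real Fourier coefficients first: a_6 = 0, b_6 = 1.
Then c_6 = (a_6 − i·b_6)/2 = -i/2.

Final answer: -i/2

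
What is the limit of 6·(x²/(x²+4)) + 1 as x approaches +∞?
Evaluate the dominant behaviour as x → +∞; each term tends to a finite value or vanishes.
Limit = 7.

Final answer: 7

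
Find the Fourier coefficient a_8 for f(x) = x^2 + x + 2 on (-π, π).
a_8 = (1/π) ∫_{-π}^{π} f(x)·cos(8x) dx.
Evaluate the integral (use parity and integration by parts as needed): a_8 = 1/16.

Final answer: 1/16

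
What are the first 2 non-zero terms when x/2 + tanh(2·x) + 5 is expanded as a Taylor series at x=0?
5·x/2 + 5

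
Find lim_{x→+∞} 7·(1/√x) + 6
Evaluate the dominant behaviour as x → +∞; each term tends to a finite value or vanishes.
Limit = 6.

Final answer: 6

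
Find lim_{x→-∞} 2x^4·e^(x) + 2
The product is a 0·∞ indeterminate form at x → -∞.
Rewrite the product as 2x^4 / e^(-x) (an ∞/∞ form) and apply L'Hôpital, or use the standard hierarchy e^(|x|) ≫ |x^4| as x → -∞.
The indeterminate product → 0, so the limit = 2.

Final answer: 2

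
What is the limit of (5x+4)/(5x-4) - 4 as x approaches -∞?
Evaluate the dominant behaviour as x → -∞; each term tends to a finite value or vanishes.
Limit = -3.

Final answer: -3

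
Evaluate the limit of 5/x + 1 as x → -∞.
Evaluate the dominant behaviour as x → -∞; each term tends to a finite value or vanishes.
Limit = 1.

Final answer: 1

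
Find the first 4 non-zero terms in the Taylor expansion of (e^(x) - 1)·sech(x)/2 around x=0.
-5·x^4/48 - x^3/6 + x^2/4 + x/2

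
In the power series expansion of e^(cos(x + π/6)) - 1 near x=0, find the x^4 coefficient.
Expand to order 4: e^(cos(x + π/6)) - 1 = x^4·(-√(3)·e^(√(3)/2)/96 + 7·e^(√(3)/2)/128) + x^3·(e^(√(3)/2)/16 + √(3)·e^(√(3)/2)/8) + x^2·(-√(3)·e^(√(3)/2)/4 + e^(√(3)/2)/8) - x·e^(√(3)/2)/2 - 1 + e^(√(3)/2) + O(x^5).
The coefficient of x^4 is -√(3)·e^(√(3)/2)/96 + 7·e^(√(3)/2)/128.

Final answer: -√(3)·e^(√(3)/2)/96 + 7·e^(√(3)/2)/128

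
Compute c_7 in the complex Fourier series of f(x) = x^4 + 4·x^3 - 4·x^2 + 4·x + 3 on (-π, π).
Compute the real Fourier coefficients first: a_7 = 832/2401 - 8·π^2/49, b_7 = 344/343 + 8·π^2/7.
Then c_7 = (a_7 − i·b_7)/2 = -4·π^2/49 + 416/2401 - 4·i·π^2/7 - 172·i/343.

Final answer: -4·π^2/49 + 416/2401 - 4·i·π^2/7 - 172·i/343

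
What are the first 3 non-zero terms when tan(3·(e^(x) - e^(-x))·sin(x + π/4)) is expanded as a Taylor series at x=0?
17·√(2)·x^3 + 3·√(2)·x^2 + 3·√(2)·x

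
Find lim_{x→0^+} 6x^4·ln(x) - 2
The product is a 0·∞ indeterminate form at x → 0⁺.
Rewrite the product as 6·ln(x) / x^(-4) and apply L'Hôpital, or use the standard hierarchy x^(-4) ≫ |ln x| as x → 0⁺.
The indeterminate product → 0, so the limit = -2.

Final answer: -2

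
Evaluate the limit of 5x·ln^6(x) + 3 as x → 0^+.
The product is a 0·∞ indeterminate form at x → 0⁺.
Rewrite the product as 5·ln^6(x) / x^(-1) and apply L'Hôpital, or use the standard hierarchy x^(-1) ≫ |ln x|^6 as x → 0⁺.
The indeterminate product → 0, so the limit = 3.

Final answer: 3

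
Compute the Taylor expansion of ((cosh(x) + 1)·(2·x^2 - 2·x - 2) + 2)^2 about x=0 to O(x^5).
40·x^4/3 - 20·x^3 + 4·x^2 + 16·x + 4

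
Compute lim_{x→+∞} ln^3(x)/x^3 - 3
The quotient is an ∞/∞ indeterminate form as x → +∞.
The polynomial denominator x^3 dominates the logarithmic numerator (any positive power of x ≫ ln^3(x) as x → ∞), so the quotient → 0.
Adding the constant: 0 - 3 = -3. Limit = -3.

Final answer: -3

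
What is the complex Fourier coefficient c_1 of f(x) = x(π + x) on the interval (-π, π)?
Compute the real Fourier coefficients first: a_1 = -4, b_1 = 2·π.
Then c_1 = (a_1 − i·b_1)/2 = -2 - i·π.

Final answer: -2 - i·π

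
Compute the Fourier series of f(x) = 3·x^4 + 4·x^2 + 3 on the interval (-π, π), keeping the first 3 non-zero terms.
(128 - 24·π^2)·cos(x) + (-5 + 6·π^2)·cos(2·x) + 3 + 4·π^2/3 + 3·π^4/5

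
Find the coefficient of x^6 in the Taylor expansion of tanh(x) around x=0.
Expand to order 6: tanh(x) = 2·x^5/15 - x^3/3 + x + O(x^7).
The coefficient of x^6 is 0.

Final answer: 0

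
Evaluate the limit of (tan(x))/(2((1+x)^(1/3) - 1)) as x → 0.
Both numerator and denominator → 0 as x → 0; this is a 0/0 indeterminate form.
Expand each to leading order near x = 0: numerator ~ x, denominator ~ 2·x/3.
The limit of the ratio is 3/2.

Final answer: 3/2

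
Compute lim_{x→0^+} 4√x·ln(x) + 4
The product is a 0·∞ indeterminate form at x → 0⁺.
Rewrite the product as 4·ln(x) / x^(-1/2) and apply L'Hôpital, or use the standard hierarchy x^(-1/2) ≫ |ln x| as x → 0⁺.
The indeterminate product → 0, so the limit = 4.

Final answer: 4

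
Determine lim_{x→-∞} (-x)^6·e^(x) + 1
The product is a 0·∞ indeterminate form at x → -∞.
Rewrite the product as (-x)^6 / e^(-x) (an ∞/∞ form) and apply L'Hôpital, or use the standard hierarchy e^(|x|) ≫ |(-x)^6| as x → -∞.
The indeterminate product → 0, so the limit = 1.

Final answer: 1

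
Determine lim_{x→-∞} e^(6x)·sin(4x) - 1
Evaluate the dominant behaviour as x → -∞; each term tends to a finite value or vanishes.
Limit = -1.

Final answer: -1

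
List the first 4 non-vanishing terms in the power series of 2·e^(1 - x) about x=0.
-e·x^3/3 + e·x^2 - 2·e·x + 2·e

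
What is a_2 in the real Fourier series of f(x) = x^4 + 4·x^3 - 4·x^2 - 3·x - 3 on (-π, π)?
a_2 = (1/π) ∫_{-π}^{π} f(x)·cos(2x) dx.
Evaluate the integral (use parity and integration by parts as needed): a_2 = -7 + 2·π^2.

Final answer: -7 + 2·π^2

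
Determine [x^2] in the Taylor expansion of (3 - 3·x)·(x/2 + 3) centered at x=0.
Expand to order 2: (3 - 3·x)·(x/2 + 3) = -3·x^2/2 - 15·x/2 + 9 + O(x^3).
The coefficient of x^2 is -3/2.

Final answer: -3/2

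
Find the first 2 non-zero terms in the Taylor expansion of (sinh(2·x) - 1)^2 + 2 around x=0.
3 - 4·x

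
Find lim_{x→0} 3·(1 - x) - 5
Direct substitution at x = 0 gives -2.

Final answer: -2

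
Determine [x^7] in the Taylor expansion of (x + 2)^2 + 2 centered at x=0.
Expand to order 7: (x + 2)^2 + 2 = x^2 + 4·x + 6 + O(x^8).
The coefficient of x^7 is 0.

Final answer: 0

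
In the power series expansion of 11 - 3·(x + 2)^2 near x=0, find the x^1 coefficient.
Expand to order 1: 11 - 3·(x + 2)^2 = -12·x - 1 + O(x^2).
The coefficient of x^1 is -12.

Final answer: -12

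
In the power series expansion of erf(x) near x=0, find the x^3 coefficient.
Expand to order 3: erf(x) = -2·x^3/(3·√(π)) + 2·x/√(π) + O(x^4).
The coefficient of x^3 is -2/(3·√(π)).

Final answer: -2/(3·√(π))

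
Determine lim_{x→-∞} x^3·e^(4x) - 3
The product is a 0·∞ indeterminate form at x → -∞.
Rewrite the product as x^3 / e^(-4x) (an ∞/∞ form) and apply L'Hôpital, or use the standard hierarchy e^(4|x|) ≫ |x^3| as x → -∞.
The indeterminate product → 0, so the limit = -3.

Final answer: -3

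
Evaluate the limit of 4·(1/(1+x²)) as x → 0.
Direct substitution at x = 0 gives 4.

Final answer: 4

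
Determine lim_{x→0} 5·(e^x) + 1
Direct substitution at x = 0 gives 6.

Final answer: 6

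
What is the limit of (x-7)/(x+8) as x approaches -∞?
Evaluate the dominant behaviour as x → -∞; each term tends to a finite value or vanishes.
Limit = 1.

Final answer: 1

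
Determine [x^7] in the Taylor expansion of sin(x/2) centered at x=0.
Expand to order 7: sin(x/2) = -x^7/645120 + x^5/3840 - x^3/48 + x/2 + O(x^8).
The coefficient of x^7 is -1/645120.

Final answer: -1/645120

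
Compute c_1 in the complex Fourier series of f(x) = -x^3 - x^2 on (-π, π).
Compute the real Fourier coefficients first: a_1 = 4, b_1 = 12 - 2·π^2.
Then c_1 = (a_1 − i·b_1)/2 = 2 - 6·i + i·π^2.

Final answer: 2 - 6·i + i·π^2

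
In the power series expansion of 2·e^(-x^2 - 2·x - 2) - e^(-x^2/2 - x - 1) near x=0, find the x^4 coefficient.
-5·e^(-2)/3 + e^(-1)/12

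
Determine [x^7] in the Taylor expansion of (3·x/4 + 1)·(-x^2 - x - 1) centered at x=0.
Expand to order 7: (3·x/4 + 1)·(-x^2 - x - 1) = -3·x^3/4 - 7·x^2/4 - 7·x/4 - 1 + O(x^8).
The coefficient of x^7 is 0.

Final answer: 0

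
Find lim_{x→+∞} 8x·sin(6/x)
As x → +∞: let u = 6/x → 0⁺; then 8·x·sin(6/x) = 8·6·sin(u)/u → 8·6·1 = 48.
Limit = 48.

Final answer: 48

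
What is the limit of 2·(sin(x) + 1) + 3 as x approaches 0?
Direct substitution at x = 0 gives 5.

Final answer: 5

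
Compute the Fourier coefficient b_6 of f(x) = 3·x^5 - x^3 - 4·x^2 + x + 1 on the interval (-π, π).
b_6 = (1/π) ∫_{-π}^{π} f(x)·sin(6x) dx.
Evaluate the integral (use parity and integration by parts as needed): b_6 = -π^4 - 13/27 + 8·π^2/9.

Final answer: -π^4 - 13/27 + 8·π^2/9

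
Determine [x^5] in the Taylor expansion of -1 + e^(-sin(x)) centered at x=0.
Expand to order 5: -1 + e^(-sin(x)) = x^5/15 - x^4/8 + x^2/2 - x + O(x^6).
The coefficient of x^5 is 1/15.

Final answer: 1/15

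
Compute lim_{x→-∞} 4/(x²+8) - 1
Evaluate the dominant behaviour as x → -∞; each term tends to a finite value or vanishes.
Limit = -1.

Final answer: -1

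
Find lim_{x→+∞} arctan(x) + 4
Evaluate the dominant behaviour as x → +∞; each term tends to a finite value or vanishes.
Limit = π/2 + 4.

Final answer: π/2 + 4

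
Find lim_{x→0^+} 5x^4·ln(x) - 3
The product is a 0·∞ indeterminate form at x → 0⁺.
Rewrite the product as 5·ln(x) / x^(-4) and apply L'Hôpital, or use the standard hierarchy x^(-4) ≫ |ln x| as x → 0⁺.
The indeterminate product → 0, so the limit = -3.

Final answer: -3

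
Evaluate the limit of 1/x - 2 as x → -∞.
Evaluate the dominant behaviour as x → -∞; each term tends to a finite value or vanishes.
Limit = -2.

Final answer: -2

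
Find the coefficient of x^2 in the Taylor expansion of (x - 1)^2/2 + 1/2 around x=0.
Expand to order 2: (x - 1)^2/2 + 1/2 = x^2/2 - x + 1 + O(x^3).
The coefficient of x^2 is 1/2.

Final answer: 1/2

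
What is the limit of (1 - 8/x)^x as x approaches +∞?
As x → +∞: this is the defining limit (1 - 8/x)^x → e^(-8).
Limit = e^(-8).

Final answer: e^(-8)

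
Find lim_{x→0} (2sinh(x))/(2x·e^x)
Both numerator and denominator → 0 as x → 0; this is a 0/0 indeterminate form.
Expand each to leading order near x = 0: numerator ~ 2·x, denominator ~ 2·x.
The limit of the ratio is 1.

Final answer: 1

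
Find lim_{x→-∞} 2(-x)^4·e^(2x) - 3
The product is a 0·∞ indeterminate form at x → -∞.
Rewrite the product as 2(-x)^4 / e^(-2x) (an ∞/∞ form) and apply L'Hôpital, or use the standard hierarchy e^(2|x|) ≫ |(-x)^4| as x → -∞.
The indeterminate product → 0, so the limit = -3.

Final answer: -3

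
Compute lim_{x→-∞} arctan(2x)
Evaluate the dominant behaviour as x → -∞; each term tends to a finite value or vanishes.
Limit = -π/2.

Final answer: -π/2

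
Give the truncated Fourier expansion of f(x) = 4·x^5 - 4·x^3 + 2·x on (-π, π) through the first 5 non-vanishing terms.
(-168·π^2 + 8·π^4 + 1012)·sin(x) + (-4·π^4 - 38 + 24·π^2)·sin(2·x) + (-232·π^2/27 + 572/81 + 8·π^4/3)·sin(3·x) + (-2·π^4 - 43/16 + 9·π^2/2)·sin(4·x) + (-72·π^2/25 + 932/625 + 8·π^4/5)·sin(5·x)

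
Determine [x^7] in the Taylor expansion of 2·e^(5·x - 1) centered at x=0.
Expand to order 7: 2·e^(5·x - 1) = 15625·x^7·e^(-1)/504 + 3125·x^6·e^(-1)/72 + 625·x^5·e^(-1)/12 + 625·x^4·e^(-1)/12 + 125·x^3·e^(-1)/3 + 25·x^2·e^(-1) + 10·x·e^(-1) + 2·e^(-1) + O(x^8).
The coefficient of x^7 is 15625·e^(-1)/504.

Final answer: 15625·e^(-1)/504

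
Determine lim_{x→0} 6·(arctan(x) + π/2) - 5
Direct substitution at x = 0 gives -5 + 3·π.

Final answer: -5 + 3·π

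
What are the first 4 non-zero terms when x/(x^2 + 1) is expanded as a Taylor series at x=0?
-x^7 + x^5 - x^3 + x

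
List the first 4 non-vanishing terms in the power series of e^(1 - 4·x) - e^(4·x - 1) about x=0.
x^3·(-32·e/3 - 32·e^(-1)/3) + x^2·(-8·e^(-1) + 8·e) + x·(-4·e - 4·e^(-1)) - e^(-1) + e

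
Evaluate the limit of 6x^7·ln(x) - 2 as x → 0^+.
The product is a 0·∞ indeterminate form at x → 0⁺.
Rewrite the product as 6·ln(x) / x^(-7) and apply L'Hôpital, or use the standard hierarchy x^(-7) ≫ |ln x| as x → 0⁺.
The indeterminate product → 0, so the limit = -2.

Final answer: -2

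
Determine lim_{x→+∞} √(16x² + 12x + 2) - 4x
As x → +∞: multiply by the conjugate to get (12x+2)/(√(16x²+12x+2)+4x); the denominator ~ 8x, so the limit is 12/8 = 3/2.
Limit = 3/2.

Final answer: 3/2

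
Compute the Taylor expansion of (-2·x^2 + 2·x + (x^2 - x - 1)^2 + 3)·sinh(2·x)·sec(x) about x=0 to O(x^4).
10·x^3/3 + 8·x^2 + 8·x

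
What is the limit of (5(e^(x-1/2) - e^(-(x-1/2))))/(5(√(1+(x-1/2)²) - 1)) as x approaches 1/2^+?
Both numerator and denominator → 0 as x → 1/2^+; this is a 0/0 indeterminate form.
Expand each to leading order near x = 1/2: numerator ~ 10·(x - 1/2), denominator ~ 5·(x - 1/2)^2/2.
The limit of the ratio is ∞.

Final answer: ∞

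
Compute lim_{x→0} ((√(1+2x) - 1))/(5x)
Both numerator and denominator → 0 as x → 0; this is a 0/0 indeterminate form.
Expand each to leading order near x = 0: numerator ~ x, denominator ~ 5·x.
The limit of the ratio is 1/5.

Final answer: 1/5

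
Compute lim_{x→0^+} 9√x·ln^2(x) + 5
The product is a 0·∞ indeterminate form at x → 0⁺.
Rewrite the product as 9·ln^2(x) / x^(-1/2) and apply L'Hôpital, or use the standard hierarchy x^(-1/2) ≫ |ln x|^2 as x → 0⁺.
The indeterminate product → 0, so the limit = 5.

Final answer: 5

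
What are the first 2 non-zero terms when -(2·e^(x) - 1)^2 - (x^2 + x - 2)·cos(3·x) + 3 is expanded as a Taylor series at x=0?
4 - 5·x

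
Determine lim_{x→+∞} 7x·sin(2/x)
As x → +∞: let u = 2/x → 0⁺; then 7·x·sin(2/x) = 7·2·sin(u)/u → 7·2·1 = 14.
Limit = 14.

Final answer: 14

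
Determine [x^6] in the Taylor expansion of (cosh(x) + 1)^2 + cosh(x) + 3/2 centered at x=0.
Expand to order 6: (cosh(x) + 1)^2 + cosh(x) + 3/2 = 7·x^6/144 + 11·x^4/24 + 5·x^2/2 + 13/2 + O(x^7).
The coefficient of x^6 is 7/144.

Final answer: 7/144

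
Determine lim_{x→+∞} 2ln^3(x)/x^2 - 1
The quotient is an ∞/∞ indeterminate form as x → +∞.
The polynomial denominator x^2 dominates the logarithmic numerator (any positive power of x ≫ ln^3(x) as x → ∞), so the quotient → 0.
Adding the constant: 0 - 1 = -1. Limit = -1.

Final answer: -1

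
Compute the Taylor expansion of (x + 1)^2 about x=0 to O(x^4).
x^2 + 2·x + 1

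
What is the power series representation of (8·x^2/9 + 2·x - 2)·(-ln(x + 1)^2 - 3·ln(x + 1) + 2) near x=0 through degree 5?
-4·x^5/5 + 7·x^4/9 - 5·x^3/3 - 47·x^2/9 + 10·x - 4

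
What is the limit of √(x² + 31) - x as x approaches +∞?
This is an ∞ − ∞ indeterminate form.
Multiply and divide by the conjugate √(x²+31) + x; the x² terms cancel, leaving 31/(√(x²+31)+x) → 0.
Limit = 0.

Final answer: 0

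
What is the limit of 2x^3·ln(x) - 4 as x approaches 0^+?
The product is a 0·∞ indeterminate form at x → 0⁺.
Rewrite the product as 2·ln(x) / x^(-3) and apply L'Hôpital, or use the standard hierarchy x^(-3) ≫ |ln x| as x → 0⁺.
The indeterminate product → 0, so the limit = -4.

Final answer: -4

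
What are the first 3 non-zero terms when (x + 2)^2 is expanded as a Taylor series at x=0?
x^2 + 4·x + 4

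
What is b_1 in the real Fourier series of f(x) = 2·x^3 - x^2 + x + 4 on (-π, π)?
b_1 = (1/π) ∫_{-π}^{π} f(x)·sin(1x) dx.
Evaluate the integral (use parity and integration by parts as needed): b_1 = -22 + 4·π^2.

Final answer: -22 + 4·π^2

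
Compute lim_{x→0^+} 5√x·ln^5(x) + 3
The product is a 0·∞ indeterminate form at x → 0⁺.
Rewrite the product as 5·ln^5(x) / x^(-1/2) and apply L'Hôpital, or use the standard hierarchy x^(-1/2) ≫ |ln x|^5 as x → 0⁺.
The indeterminate product → 0, so the limit = 3.

Final answer: 3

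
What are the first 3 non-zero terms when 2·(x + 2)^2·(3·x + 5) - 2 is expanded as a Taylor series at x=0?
34·x^2 + 64·x + 38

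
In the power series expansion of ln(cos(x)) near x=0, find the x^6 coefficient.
Expand to order 6: ln(cos(x)) = -x^6/45 - x^4/12 - x^2/2 + O(x^7).
The coefficient of x^6 is -1/45.

Final answer: -1/45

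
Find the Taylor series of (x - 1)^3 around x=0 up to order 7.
x^3 - 3·x^2 + 3·x - 1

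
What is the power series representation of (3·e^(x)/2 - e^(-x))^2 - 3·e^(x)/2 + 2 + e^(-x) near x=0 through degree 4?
103·x^4/48 + 5·x^3/4 + 25·x^2/4 + 7/4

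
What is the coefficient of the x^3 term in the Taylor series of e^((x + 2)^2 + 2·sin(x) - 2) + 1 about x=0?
Expand to order 3: e^((x + 2)^2 + 2·sin(x) - 2) + 1 = 125·x^3·e^(2)/3 + 19·x^2·e^(2) + 6·x·e^(2) + 1 + e^(2) + O(x^4).
The coefficient of x^3 is 125·e^(2)/3.

Final answer: 125·e^(2)/3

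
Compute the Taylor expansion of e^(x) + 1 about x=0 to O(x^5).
x^4/24 + x^3/6 + x^2/2 + x + 2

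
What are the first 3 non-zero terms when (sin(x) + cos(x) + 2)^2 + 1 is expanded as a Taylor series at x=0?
-2·x^2 + 6·x + 10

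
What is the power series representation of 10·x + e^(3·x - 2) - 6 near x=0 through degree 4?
27·x^4·e^(-2)/8 + 9·x^3·e^(-2)/2 + 9·x^2·e^(-2)/2 + x·(3·e^(-2) + 10) - 6 + e^(-2)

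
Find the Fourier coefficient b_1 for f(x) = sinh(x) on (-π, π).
b_1 = (1/π) ∫_{-π}^{π} f(x)·sin(1x) dx.
Evaluate the integral (use parity and integration by parts as needed): b_1 = sinh(π)/π.

Final answer: sinh(π)/π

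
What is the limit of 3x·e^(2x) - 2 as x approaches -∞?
The product is a 0·∞ indeterminate form at x → -∞.
Rewrite the product as 3x / e^(-2x) (an ∞/∞ form) and apply L'Hôpital, or use the standard hierarchy e^(2|x|) ≫ |x| as x → -∞.
The indeterminate product → 0, so the limit = -2.

Final answer: -2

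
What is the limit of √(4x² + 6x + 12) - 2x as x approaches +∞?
As x → +∞: multiply by the conjugate to get (6x+12)/(√(4x²+6x+12)+2x); the denominator ~ 4x, so the limit is 6/4 = 3/2.
Limit = 3/2.

Final answer: 3/2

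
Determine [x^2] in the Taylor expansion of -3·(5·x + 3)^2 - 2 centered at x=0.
Expand to order 2: -3·(5·x + 3)^2 - 2 = -75·x^2 - 90·x - 29 + O(x^3).
The coefficient of x^2 is -75.

Final answer: -75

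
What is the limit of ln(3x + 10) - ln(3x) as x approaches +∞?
This is an ∞ − ∞ indeterminate form.
Combine the logarithms: ln(3x+10) − ln(3x) = ln((3x+10)/(3x)) = ln(1 + 10/(3x)) → ln(1) = 0.
Limit = 0.

Final answer: 0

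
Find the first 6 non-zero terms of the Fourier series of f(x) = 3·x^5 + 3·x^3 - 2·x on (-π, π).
(-114·π^2 + 6·π^4 + 680)·sin(x) + (-3·π^4 - 16 + 12·π^2)·sin(2·x) + (-22·π^2/9 + 8/27 + 2·π^4)·sin(3·x) + (-3·π^4/2 + 55/64 + 3·π^2/8)·sin(4·x) + (-536/625 + 6·π^2/25 + 6·π^4/5)·sin(5·x) + (-π^4 - 4·π^2/9 + 20/27)·sin(6·x)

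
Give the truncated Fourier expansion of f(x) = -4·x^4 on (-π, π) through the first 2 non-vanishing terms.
(-192 + 32·π^2)·cos(x) - 4·π^4/5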